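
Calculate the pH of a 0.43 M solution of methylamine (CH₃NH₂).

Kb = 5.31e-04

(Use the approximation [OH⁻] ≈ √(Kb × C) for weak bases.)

[OH⁻] = √(Kb × C) = √(5.31e-04 × 0.43) = 1.5111e-02. pOH = 1.82, pH = 14 - pOH

pH = 12.18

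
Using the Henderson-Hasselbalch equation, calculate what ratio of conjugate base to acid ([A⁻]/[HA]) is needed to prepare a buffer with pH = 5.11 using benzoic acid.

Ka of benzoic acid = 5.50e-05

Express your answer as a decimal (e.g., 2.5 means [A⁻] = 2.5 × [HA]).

pKa = -log(5.50e-05) = 4.2596. pH = pKa + log([A⁻]/[HA]), so log([A⁻]/[HA]) = pH − pKa = 5.11 − 4.2596 = 0.8504. [A⁻]/[HA] = 10^(0.8504) = 7.09

[A⁻]/[HA] = 7.09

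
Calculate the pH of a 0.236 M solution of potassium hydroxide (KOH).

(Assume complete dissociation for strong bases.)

[OH⁻] = 0.236 M for strong base. pOH = -log[OH⁻] = 0.63, pH = 14 - pOH

pH = 13.37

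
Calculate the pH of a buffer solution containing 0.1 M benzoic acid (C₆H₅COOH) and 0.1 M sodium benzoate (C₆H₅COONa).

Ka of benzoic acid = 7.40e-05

pKa = -log(7.40e-05) = 4.13. pH = pKa + log([A⁻]/[HA]) = 4.13 + log(0.1/0.1)

pH = 4.13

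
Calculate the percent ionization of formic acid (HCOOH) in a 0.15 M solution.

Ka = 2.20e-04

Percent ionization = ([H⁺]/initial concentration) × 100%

Using Ka equilibrium: x² + Ka×x - Ka×C = 0. Solving: [H⁺] = 5.6356e-03. Percent = (5.6356e-03/0.15) × 100

Percent ionization = 3.76%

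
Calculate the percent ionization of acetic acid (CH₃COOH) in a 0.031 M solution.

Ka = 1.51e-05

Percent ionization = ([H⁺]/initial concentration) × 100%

Using Ka equilibrium: x² + Ka×x - Ka×C = 0. Solving: [H⁺] = 6.7667e-04. Percent = (6.7667e-04/0.031) × 100

Percent ionization = 2.18%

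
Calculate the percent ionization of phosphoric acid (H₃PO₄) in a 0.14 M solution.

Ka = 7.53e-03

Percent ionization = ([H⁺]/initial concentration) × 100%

Using Ka equilibrium: x² + Ka×x - Ka×C = 0. Solving: [H⁺] = 2.8921e-02. Percent = (2.8921e-02/0.14) × 100

Percent ionization = 20.7%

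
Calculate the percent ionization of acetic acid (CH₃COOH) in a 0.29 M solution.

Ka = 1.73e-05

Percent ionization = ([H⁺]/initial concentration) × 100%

Using Ka equilibrium: x² + Ka×x - Ka×C = 0. Solving: [H⁺] = 2.2312e-03. Percent = (2.2312e-03/0.29) × 100

Percent ionization = 0.769%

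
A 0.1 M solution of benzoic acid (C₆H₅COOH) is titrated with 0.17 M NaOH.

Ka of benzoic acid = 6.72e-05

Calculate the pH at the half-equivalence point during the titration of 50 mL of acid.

At half-equivalence [HA] = [A⁻], so Henderson-Hasselbalch gives pH = pKa = -log(6.72e-05) = 4.17.

pH = pKa = 4.17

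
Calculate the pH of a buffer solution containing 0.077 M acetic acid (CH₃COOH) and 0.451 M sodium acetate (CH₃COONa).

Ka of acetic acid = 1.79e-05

pKa = -log(1.79e-05) = 4.75. pH = pKa + log([A⁻]/[HA]) = 4.75 + log(0.451/0.077)

pH = 5.51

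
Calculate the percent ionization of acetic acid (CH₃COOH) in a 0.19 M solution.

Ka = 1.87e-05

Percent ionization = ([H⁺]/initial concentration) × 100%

Using Ka equilibrium: x² + Ka×x - Ka×C = 0. Solving: [H⁺] = 1.8756e-03. Percent = (1.8756e-03/0.19) × 100

Percent ionization = 0.987%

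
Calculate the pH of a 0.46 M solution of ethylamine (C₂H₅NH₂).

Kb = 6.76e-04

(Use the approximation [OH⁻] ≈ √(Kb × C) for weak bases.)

[OH⁻] = √(Kb × C) = √(6.76e-04 × 0.46) = 1.7634e-02. pOH = 1.75, pH = 14 - pOH

pH = 12.25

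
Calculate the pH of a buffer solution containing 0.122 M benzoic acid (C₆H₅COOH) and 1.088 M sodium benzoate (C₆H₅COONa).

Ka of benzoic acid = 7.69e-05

pKa = -log(7.69e-05) = 4.11. pH = pKa + log([A⁻]/[HA]) = 4.11 + log(1.088/0.122)

pH = 5.06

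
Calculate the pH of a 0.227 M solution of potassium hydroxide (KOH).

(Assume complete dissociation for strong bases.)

[OH⁻] = 0.227 M for strong base. pOH = -log[OH⁻] = 0.64, pH = 14 - pOH

pH = 13.36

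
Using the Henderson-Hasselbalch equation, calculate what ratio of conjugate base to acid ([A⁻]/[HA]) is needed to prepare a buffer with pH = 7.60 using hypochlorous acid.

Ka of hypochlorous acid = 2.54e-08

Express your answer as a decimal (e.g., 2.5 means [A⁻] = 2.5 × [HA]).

pKa = -log(2.54e-08) = 7.5952. pH = pKa + log([A⁻]/[HA]), so log([A⁻]/[HA]) = pH − pKa = 7.60 − 7.5952 = 0.0048. [A⁻]/[HA] = 10^(0.0048) = 1.01

[A⁻]/[HA] = 1.01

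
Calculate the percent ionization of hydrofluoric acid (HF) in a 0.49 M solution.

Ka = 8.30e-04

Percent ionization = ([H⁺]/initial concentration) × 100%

Using Ka equilibrium: x² + Ka×x - Ka×C = 0. Solving: [H⁺] = 1.9756e-02. Percent = (1.9756e-02/0.49) × 100

Percent ionization = 4.03%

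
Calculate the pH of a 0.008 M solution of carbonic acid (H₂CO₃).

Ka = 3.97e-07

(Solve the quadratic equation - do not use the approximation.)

x² + Ka×x - Ka×C = 0. Using quadratic formula: [H⁺] = 5.6158e-05

pH = 4.25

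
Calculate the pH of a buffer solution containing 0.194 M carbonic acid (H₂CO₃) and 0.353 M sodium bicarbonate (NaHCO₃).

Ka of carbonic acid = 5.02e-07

pKa = -log(5.02e-07) = 6.30. pH = pKa + log([A⁻]/[HA]) = 6.30 + log(0.353/0.194)

pH = 6.56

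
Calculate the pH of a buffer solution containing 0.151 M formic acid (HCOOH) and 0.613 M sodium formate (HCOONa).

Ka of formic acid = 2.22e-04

pKa = -log(2.22e-04) = 3.65. pH = pKa + log([A⁻]/[HA]) = 3.65 + log(0.613/0.151)

pH = 4.26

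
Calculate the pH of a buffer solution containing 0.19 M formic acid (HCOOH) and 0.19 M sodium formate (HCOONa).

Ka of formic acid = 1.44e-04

pKa = -log(1.44e-04) = 3.84. pH = pKa + log([A⁻]/[HA]) = 3.84 + log(0.19/0.19)

pH = 3.84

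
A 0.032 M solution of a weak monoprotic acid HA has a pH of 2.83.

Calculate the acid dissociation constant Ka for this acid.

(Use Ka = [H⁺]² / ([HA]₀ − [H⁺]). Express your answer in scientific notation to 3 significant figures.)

[H⁺] = 10^(−pH) = 10^(−2.83) = 1.479e-03 M. For HA ⇌ H⁺ + A⁻, Ka = [H⁺][A⁻]/[HA] = [H⁺]² / ([HA]₀ − [H⁺]) = (1.479e-03)² / (0.032 − 1.479e-03) = 7.17e-05.

K_a = 7.17e-05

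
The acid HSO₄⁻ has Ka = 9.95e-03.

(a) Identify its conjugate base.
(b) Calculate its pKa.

(a) The conjugate base is formed by removing one H⁺ from HSO₄⁻, giving SO₄²⁻. (b) pKa = -log(Ka) = -log(9.95e-03) = 2.00.

Conjugate base: SO₄²⁻; pK_a = 2.00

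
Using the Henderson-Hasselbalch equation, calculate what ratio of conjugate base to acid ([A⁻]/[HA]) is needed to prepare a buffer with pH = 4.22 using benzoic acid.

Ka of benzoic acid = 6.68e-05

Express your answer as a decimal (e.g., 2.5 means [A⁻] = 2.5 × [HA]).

pKa = -log(6.68e-05) = 4.1752. pH = pKa + log([A⁻]/[HA]), so log([A⁻]/[HA]) = pH − pKa = 4.22 − 4.1752 = 0.0448. [A⁻]/[HA] = 10^(0.0448) = 1.11

[A⁻]/[HA] = 1.11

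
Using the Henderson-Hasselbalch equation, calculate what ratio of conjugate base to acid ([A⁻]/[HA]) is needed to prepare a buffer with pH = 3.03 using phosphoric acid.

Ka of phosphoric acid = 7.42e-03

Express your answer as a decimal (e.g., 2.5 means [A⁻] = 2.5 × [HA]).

pKa = -log(7.42e-03) = 2.1296. pH = pKa + log([A⁻]/[HA]), so log([A⁻]/[HA]) = pH − pKa = 3.03 − 2.1296 = 0.9004. [A⁻]/[HA] = 10^(0.9004) = 7.95

[A⁻]/[HA] = 7.95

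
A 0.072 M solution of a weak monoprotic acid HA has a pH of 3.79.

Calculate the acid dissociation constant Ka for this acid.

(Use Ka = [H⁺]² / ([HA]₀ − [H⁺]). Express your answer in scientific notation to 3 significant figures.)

[H⁺] = 10^(−pH) = 10^(−3.79) = 1.622e-04 M. For HA ⇌ H⁺ + A⁻, Ka = [H⁺][A⁻]/[HA] = [H⁺]² / ([HA]₀ − [H⁺]) = (1.622e-04)² / (0.072 − 1.622e-04) = 3.66e-07.

K_a = 3.66e-07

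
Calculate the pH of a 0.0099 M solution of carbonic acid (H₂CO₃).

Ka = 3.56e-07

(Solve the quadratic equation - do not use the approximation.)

x² + Ka×x - Ka×C = 0. Using quadratic formula: [H⁺] = 5.9189e-05

pH = 4.23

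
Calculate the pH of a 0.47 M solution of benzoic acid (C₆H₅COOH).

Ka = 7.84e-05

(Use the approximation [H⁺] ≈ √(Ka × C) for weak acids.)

[H⁺] = √(Ka × C) = √(7.84e-05 × 0.47) = 6.0703e-03. pH = -log(6.0703e-03)

pH = 2.22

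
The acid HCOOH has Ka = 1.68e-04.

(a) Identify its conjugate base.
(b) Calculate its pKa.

(a) The conjugate base is formed by removing one H⁺ from HCOOH, giving HCOO⁻. (b) pKa = -log(Ka) = -log(1.68e-04) = 3.77.

Conjugate base: HCOO⁻; pK_a = 3.77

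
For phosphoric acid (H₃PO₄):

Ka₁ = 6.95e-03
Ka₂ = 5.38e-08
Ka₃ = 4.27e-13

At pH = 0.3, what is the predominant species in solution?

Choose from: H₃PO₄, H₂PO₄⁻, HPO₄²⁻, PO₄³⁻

pKa₁ = 2.16, pKa₂ = 7.27, pKa₃ = 12.37. For a polyprotic acid the predominant species crosses at each pKa: below pKa_n the protonated form dominates, above it the deprotonated form does. At pH = 0.3, the predominant species is H₃PO₄.

H₃PO₄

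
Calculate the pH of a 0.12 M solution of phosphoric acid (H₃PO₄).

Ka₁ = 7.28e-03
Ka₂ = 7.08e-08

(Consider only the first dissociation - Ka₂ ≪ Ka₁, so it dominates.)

First dissociation dominates. From Ka₁ = [H⁺][HA⁻]/[H₂A], x² + Ka₁·x − Ka₁·C = 0 with C = 0.12 M and Ka₁ = 7.28e-03. Solving: [H⁺] = (−Ka₁ + √(Ka₁² + 4·Ka₁·C)) / 2 = 2.6140e-02 M. pH = -log(2.6140e-02) = 1.58.

pH = 1.58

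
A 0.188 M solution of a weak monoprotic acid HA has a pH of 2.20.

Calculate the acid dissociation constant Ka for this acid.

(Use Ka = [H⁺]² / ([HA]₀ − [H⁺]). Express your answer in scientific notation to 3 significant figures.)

[H⁺] = 10^(−pH) = 10^(−2.20) = 6.310e-03 M. For HA ⇌ H⁺ + A⁻, Ka = [H⁺][A⁻]/[HA] = [H⁺]² / ([HA]₀ − [H⁺]) = (6.310e-03)² / (0.188 − 6.310e-03) = 2.19e-04.

K_a = 2.19e-04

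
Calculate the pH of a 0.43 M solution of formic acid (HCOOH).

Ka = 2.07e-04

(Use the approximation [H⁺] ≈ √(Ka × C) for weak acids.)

[H⁺] = √(Ka × C) = √(2.07e-04 × 0.43) = 9.4345e-03. pH = -log(9.4345e-03)

pH = 2.03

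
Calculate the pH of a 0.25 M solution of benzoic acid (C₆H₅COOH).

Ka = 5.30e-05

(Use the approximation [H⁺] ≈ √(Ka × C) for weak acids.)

[H⁺] = √(Ka × C) = √(5.30e-05 × 0.25) = 3.6401e-03. pH = -log(3.6401e-03)

pH = 2.44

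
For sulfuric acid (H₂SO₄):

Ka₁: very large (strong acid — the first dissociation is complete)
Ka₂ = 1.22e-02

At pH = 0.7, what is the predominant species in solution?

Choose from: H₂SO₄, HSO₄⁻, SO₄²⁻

The first dissociation is complete, so H₂SO₄ itself is never the predominant species in water; pKa₂ = -log(1.22e-02) = 1.91. For a polyprotic acid the predominant species crosses at each pKa: below pKa_n the protonated form dominates, above it the deprotonated form does. At pH = 0.7, the predominant species is HSO₄⁻.

HSO₄⁻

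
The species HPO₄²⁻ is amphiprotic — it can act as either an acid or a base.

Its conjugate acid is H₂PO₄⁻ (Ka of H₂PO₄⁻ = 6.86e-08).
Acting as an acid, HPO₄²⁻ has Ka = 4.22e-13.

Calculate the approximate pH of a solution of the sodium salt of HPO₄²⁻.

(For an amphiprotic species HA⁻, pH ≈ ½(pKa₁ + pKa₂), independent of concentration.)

pKa₁ = -log(6.86e-08) = 7.16; pKa₂ = -log(4.22e-13) = 12.37. For an amphiprotic species, pH ≈ ½(pKa₁ + pKa₂) = ½(7.16 + 12.37) = 9.77.

pH = 9.77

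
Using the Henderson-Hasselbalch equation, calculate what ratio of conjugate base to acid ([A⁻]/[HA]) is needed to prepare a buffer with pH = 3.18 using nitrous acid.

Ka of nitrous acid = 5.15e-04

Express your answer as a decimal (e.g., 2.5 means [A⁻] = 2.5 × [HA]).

pKa = -log(5.15e-04) = 3.2882. pH = pKa + log([A⁻]/[HA]), so log([A⁻]/[HA]) = pH − pKa = 3.18 − 3.2882 = -0.1082. [A⁻]/[HA] = 10^(-0.1082) = 0.779

[A⁻]/[HA] = 0.779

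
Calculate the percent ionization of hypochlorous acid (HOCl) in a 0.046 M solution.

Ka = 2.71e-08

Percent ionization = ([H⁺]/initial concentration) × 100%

Using Ka equilibrium: x² + Ka×x - Ka×C = 0. Solving: [H⁺] = 3.5294e-05. Percent = (3.5294e-05/0.046) × 100

Percent ionization = 0.0767%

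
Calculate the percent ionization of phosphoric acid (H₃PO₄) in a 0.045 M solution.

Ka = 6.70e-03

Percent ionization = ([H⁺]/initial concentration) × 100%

Using Ka equilibrium: x² + Ka×x - Ka×C = 0. Solving: [H⁺] = 1.4334e-02. Percent = (1.4334e-02/0.045) × 100

Percent ionization = 31.9%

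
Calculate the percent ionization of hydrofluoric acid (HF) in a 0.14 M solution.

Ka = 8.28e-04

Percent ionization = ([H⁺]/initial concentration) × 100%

Using Ka equilibrium: x² + Ka×x - Ka×C = 0. Solving: [H⁺] = 1.0361e-02. Percent = (1.0361e-02/0.14) × 100

Percent ionization = 7.4%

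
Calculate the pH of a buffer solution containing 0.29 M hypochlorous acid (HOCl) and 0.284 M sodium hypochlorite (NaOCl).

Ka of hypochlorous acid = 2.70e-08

pKa = -log(2.70e-08) = 7.57. pH = pKa + log([A⁻]/[HA]) = 7.57 + log(0.284/0.29)

pH = 7.56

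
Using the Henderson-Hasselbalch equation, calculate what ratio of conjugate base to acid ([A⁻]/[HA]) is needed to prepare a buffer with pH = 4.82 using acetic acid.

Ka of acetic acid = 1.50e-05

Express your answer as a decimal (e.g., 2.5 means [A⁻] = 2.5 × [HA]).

pKa = -log(1.50e-05) = 4.8239. pH = pKa + log([A⁻]/[HA]), so log([A⁻]/[HA]) = pH − pKa = 4.82 − 4.8239 = -0.0039. [A⁻]/[HA] = 10^(-0.0039) = 0.991

[A⁻]/[HA] = 0.991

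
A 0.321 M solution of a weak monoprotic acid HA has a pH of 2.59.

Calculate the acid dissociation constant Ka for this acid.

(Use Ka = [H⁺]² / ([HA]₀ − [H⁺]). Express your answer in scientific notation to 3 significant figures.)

[H⁺] = 10^(−pH) = 10^(−2.59) = 2.570e-03 M. For HA ⇌ H⁺ + A⁻, Ka = [H⁺][A⁻]/[HA] = [H⁺]² / ([HA]₀ − [H⁺]) = (2.570e-03)² / (0.321 − 2.570e-03) = 2.07e-05.

K_a = 2.07e-05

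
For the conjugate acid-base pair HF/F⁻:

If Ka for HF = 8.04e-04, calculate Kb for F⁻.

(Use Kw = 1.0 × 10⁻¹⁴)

For a conjugate pair Ka × Kb = Kw, so Kb = Kw/Ka = 1.0 × 10⁻¹⁴ / 8.04e-04 = 1.24e-11.

K_b = 1.24e-11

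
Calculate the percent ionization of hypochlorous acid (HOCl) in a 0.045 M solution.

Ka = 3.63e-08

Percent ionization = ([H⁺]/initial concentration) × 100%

Using Ka equilibrium: x² + Ka×x - Ka×C = 0. Solving: [H⁺] = 4.0398e-05. Percent = (4.0398e-05/0.045) × 100

Percent ionization = 0.0898%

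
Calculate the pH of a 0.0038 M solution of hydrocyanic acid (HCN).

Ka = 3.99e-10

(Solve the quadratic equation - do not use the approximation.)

x² + Ka×x - Ka×C = 0. Using quadratic formula: [H⁺] = 1.2311e-06

pH = 5.91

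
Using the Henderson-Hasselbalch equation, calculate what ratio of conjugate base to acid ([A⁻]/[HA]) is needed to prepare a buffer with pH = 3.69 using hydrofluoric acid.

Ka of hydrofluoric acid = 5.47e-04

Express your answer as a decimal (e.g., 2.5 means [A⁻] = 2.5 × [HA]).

pKa = -log(5.47e-04) = 3.2620. pH = pKa + log([A⁻]/[HA]), so log([A⁻]/[HA]) = pH − pKa = 3.69 − 3.2620 = 0.4280. [A⁻]/[HA] = 10^(0.4280) = 2.68

[A⁻]/[HA] = 2.68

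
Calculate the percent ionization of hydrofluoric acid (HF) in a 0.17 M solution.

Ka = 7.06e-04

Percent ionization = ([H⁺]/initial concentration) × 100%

Using Ka equilibrium: x² + Ka×x - Ka×C = 0. Solving: [H⁺] = 1.0608e-02. Percent = (1.0608e-02/0.17) × 100

Percent ionization = 6.24%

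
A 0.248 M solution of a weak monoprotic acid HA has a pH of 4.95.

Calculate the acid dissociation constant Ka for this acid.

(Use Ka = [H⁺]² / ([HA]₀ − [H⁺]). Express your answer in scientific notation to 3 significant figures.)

[H⁺] = 10^(−pH) = 10^(−4.95) = 1.122e-05 M. For HA ⇌ H⁺ + A⁻, Ka = [H⁺][A⁻]/[HA] = [H⁺]² / ([HA]₀ − [H⁺]) = (1.122e-05)² / (0.248 − 1.122e-05) = 5.08e-10.

K_a = 5.08e-10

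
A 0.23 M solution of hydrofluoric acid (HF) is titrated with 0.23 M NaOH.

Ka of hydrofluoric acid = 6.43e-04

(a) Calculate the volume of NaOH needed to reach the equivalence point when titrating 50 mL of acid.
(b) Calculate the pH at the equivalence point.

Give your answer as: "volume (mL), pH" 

moles acid = 0.23 × 50/1000 = 0.0115 mol; V_base = moles/0.23 × 1000 = 50.0 mL. At equivalence only the conjugate base is present: [A⁻] = 0.0115/0.100 = 1.1500e-01 M. Kb = Kw/Ka = 1.56e-11; [OH⁻] = √(Kb × [A⁻]) = 1.3373e-06; pOH = 5.87; pH = 14 - pOH = 8.13.

V = 50.0 mL, pH = 8.13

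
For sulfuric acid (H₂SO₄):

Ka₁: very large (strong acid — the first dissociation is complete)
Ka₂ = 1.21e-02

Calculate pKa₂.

pKa₂ = -log(Ka₂) = -log(1.21e-02) = 1.92.

pK_{a2} = 1.92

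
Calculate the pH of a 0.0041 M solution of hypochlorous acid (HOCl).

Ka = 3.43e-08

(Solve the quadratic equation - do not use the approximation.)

x² + Ka×x - Ka×C = 0. Using quadratic formula: [H⁺] = 1.1842e-05

pH = 4.93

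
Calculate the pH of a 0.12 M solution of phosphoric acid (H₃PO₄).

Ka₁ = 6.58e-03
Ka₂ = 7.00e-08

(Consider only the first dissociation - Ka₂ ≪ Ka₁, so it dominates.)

First dissociation dominates. From Ka₁ = [H⁺][HA⁻]/[H₂A], x² + Ka₁·x − Ka₁·C = 0 with C = 0.12 M and Ka₁ = 6.58e-03. Solving: [H⁺] = (−Ka₁ + √(Ka₁² + 4·Ka₁·C)) / 2 = 2.5002e-02 M. pH = -log(2.5002e-02) = 1.60.

pH = 1.60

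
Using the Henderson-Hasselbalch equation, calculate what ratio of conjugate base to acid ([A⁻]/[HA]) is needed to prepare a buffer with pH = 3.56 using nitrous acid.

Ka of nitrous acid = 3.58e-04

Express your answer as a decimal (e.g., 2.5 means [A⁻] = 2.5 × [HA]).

pKa = -log(3.58e-04) = 3.4461. pH = pKa + log([A⁻]/[HA]), so log([A⁻]/[HA]) = pH − pKa = 3.56 − 3.4461 = 0.1139. [A⁻]/[HA] = 10^(0.1139) = 1.30

[A⁻]/[HA] = 1.30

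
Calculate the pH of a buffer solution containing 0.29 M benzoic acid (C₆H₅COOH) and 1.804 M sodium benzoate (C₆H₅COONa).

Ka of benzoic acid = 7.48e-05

pKa = -log(7.48e-05) = 4.13. pH = pKa + log([A⁻]/[HA]) = 4.13 + log(1.804/0.29)

pH = 4.92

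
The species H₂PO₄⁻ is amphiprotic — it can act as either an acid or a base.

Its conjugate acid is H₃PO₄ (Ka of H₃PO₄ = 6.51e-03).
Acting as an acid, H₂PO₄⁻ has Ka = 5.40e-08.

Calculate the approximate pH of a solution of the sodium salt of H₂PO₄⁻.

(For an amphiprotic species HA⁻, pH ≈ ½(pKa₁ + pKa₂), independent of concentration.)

pKa₁ = -log(6.51e-03) = 2.19; pKa₂ = -log(5.40e-08) = 7.27. For an amphiprotic species, pH ≈ ½(pKa₁ + pKa₂) = ½(2.19 + 7.27) = 4.73.

pH = 4.73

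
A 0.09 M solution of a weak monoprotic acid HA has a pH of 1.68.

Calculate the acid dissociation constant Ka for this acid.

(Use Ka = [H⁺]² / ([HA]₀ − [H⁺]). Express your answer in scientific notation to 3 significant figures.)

[H⁺] = 10^(−pH) = 10^(−1.68) = 2.089e-02 M. For HA ⇌ H⁺ + A⁻, Ka = [H⁺][A⁻]/[HA] = [H⁺]² / ([HA]₀ − [H⁺]) = (2.089e-02)² / (0.09 − 2.089e-02) = 6.32e-03.

K_a = 6.32e-03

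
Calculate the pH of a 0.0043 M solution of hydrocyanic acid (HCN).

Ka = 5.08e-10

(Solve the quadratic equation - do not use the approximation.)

x² + Ka×x - Ka×C = 0. Using quadratic formula: [H⁺] = 1.4777e-06

pH = 5.83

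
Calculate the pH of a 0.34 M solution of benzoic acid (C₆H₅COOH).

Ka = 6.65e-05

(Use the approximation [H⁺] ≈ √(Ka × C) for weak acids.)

[H⁺] = √(Ka × C) = √(6.65e-05 × 0.34) = 4.7550e-03. pH = -log(4.7550e-03)

pH = 2.32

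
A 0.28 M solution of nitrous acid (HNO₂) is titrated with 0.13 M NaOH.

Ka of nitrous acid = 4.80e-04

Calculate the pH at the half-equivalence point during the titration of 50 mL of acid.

At half-equivalence [HA] = [A⁻], so Henderson-Hasselbalch gives pH = pKa = -log(4.80e-04) = 3.32.

pH = pKa = 3.32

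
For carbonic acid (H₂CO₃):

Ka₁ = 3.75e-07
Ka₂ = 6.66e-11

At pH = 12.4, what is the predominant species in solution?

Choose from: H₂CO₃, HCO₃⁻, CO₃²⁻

pKa₁ = 6.43, pKa₂ = 10.18. For a polyprotic acid the predominant species crosses at each pKa: below pKa_n the protonated form dominates, above it the deprotonated form does. At pH = 12.4, the predominant species is CO₃²⁻.

CO₃²⁻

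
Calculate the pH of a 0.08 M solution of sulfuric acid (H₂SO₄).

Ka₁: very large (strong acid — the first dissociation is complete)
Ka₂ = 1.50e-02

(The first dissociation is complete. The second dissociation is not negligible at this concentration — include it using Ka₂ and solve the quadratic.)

First dissociation is complete: [H⁺]₀ = [HSO₄⁻]₀ = C = 0.08 M. Second dissociation HSO₄⁻ ⇌ H⁺ + SO₄²⁻: let x = [SO₄²⁻]. Ka₂ = (C + x)·x / (C − x) = 1.50e-02 → x² + (C + Ka₂)·x − Ka₂·C = 0 → x² + 0.09500·x − 1.200e-03 = 0. x = (−0.09500 + √(0.09500² + 4 × 1.200e-03)) / 2 = 1.1290e-02 M. [H⁺] = C + x = 0.08 + 1.1290e-02 = 9.1290e-02 M. pH = -log(9.1290e-02) = 1.04.

pH = 1.04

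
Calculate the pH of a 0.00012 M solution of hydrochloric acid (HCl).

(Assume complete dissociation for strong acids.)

[H⁺] = 0.00012 M for strong acid. pH = -log[H⁺] = -log(0.00012)

pH = 3.92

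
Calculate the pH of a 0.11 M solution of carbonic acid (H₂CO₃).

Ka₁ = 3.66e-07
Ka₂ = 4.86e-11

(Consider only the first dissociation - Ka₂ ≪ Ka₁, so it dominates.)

First dissociation dominates. From Ka₁ = [H⁺][HA⁻]/[H₂A], x² + Ka₁·x − Ka₁·C = 0 with C = 0.11 M and Ka₁ = 3.66e-07. Solving: [H⁺] = (−Ka₁ + √(Ka₁² + 4·Ka₁·C)) / 2 = 2.0047e-04 M. pH = -log(2.0047e-04) = 3.70.

pH = 3.70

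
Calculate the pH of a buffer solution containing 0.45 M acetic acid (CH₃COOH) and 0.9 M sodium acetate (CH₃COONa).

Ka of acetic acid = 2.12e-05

pKa = -log(2.12e-05) = 4.67. pH = pKa + log([A⁻]/[HA]) = 4.67 + log(0.9/0.45)

pH = 4.97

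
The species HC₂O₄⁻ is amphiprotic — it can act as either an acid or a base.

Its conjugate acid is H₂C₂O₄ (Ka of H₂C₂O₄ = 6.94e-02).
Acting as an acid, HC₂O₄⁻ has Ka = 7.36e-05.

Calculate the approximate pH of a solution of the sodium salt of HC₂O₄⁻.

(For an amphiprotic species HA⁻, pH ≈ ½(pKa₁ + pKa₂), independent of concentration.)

pKa₁ = -log(6.94e-02) = 1.16; pKa₂ = -log(7.36e-05) = 4.13. For an amphiprotic species, pH ≈ ½(pKa₁ + pKa₂) = ½(1.16 + 4.13) = 2.65.

pH = 2.65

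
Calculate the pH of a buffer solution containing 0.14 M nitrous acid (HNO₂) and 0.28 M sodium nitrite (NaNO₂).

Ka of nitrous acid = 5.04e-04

pKa = -log(5.04e-04) = 3.30. pH = pKa + log([A⁻]/[HA]) = 3.30 + log(0.28/0.14)

pH = 3.60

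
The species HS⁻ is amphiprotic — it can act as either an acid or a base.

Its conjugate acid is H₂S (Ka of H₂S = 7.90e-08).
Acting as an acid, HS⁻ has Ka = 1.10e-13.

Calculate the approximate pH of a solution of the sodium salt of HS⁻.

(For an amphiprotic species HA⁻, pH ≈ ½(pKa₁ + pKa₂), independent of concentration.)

pKa₁ = -log(7.90e-08) = 7.10; pKa₂ = -log(1.10e-13) = 12.96. For an amphiprotic species, pH ≈ ½(pKa₁ + pKa₂) = ½(7.10 + 12.96) = 10.03.

pH = 10.03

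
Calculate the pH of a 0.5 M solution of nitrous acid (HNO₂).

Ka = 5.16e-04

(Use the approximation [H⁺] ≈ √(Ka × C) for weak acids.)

[H⁺] = √(Ka × C) = √(5.16e-04 × 0.5) = 1.6062e-02. pH = -log(1.6062e-02)

pH = 1.79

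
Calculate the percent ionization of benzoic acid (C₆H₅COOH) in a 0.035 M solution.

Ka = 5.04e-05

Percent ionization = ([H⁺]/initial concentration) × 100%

Using Ka equilibrium: x² + Ka×x - Ka×C = 0. Solving: [H⁺] = 1.3032e-03. Percent = (1.3032e-03/0.035) × 100

Percent ionization = 3.72%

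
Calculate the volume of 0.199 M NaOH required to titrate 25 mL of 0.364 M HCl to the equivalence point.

At equivalence: moles acid = moles base. moles HCl = 0.364 × 25/1000 = 0.0091 mol. V_base = moles / 0.199 × 1000 = 45.7 mL.

V_{base} = 45.7 mL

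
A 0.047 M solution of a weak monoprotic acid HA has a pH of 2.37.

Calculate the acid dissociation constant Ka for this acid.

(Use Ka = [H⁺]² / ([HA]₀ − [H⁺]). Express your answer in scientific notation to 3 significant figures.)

[H⁺] = 10^(−pH) = 10^(−2.37) = 4.266e-03 M. For HA ⇌ H⁺ + A⁻, Ka = [H⁺][A⁻]/[HA] = [H⁺]² / ([HA]₀ − [H⁺]) = (4.266e-03)² / (0.047 − 4.266e-03) = 4.26e-04.

K_a = 4.26e-04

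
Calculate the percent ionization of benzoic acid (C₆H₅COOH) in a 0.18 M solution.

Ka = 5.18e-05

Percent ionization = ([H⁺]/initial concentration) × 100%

Using Ka equilibrium: x² + Ka×x - Ka×C = 0. Solving: [H⁺] = 3.0277e-03. Percent = (3.0277e-03/0.18) × 100

Percent ionization = 1.68%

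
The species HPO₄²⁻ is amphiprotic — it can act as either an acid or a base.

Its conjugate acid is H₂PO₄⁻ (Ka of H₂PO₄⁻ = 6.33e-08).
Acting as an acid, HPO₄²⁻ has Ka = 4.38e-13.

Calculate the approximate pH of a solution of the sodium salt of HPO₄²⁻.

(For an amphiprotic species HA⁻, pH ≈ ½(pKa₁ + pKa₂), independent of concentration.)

pKa₁ = -log(6.33e-08) = 7.20; pKa₂ = -log(4.38e-13) = 12.36. For an amphiprotic species, pH ≈ ½(pKa₁ + pKa₂) = ½(7.20 + 12.36) = 9.78.

pH = 9.78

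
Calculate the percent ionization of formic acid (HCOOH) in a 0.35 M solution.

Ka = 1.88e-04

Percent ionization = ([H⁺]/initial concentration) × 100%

Using Ka equilibrium: x² + Ka×x - Ka×C = 0. Solving: [H⁺] = 8.0183e-03. Percent = (8.0183e-03/0.35) × 100

Percent ionization = 2.29%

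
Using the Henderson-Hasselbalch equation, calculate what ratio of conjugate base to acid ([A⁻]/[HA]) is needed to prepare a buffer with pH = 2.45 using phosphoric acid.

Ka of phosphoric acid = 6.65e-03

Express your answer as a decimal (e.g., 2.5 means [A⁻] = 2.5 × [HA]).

pKa = -log(6.65e-03) = 2.1772. pH = pKa + log([A⁻]/[HA]), so log([A⁻]/[HA]) = pH − pKa = 2.45 − 2.1772 = 0.2728. [A⁻]/[HA] = 10^(0.2728) = 1.87

[A⁻]/[HA] = 1.87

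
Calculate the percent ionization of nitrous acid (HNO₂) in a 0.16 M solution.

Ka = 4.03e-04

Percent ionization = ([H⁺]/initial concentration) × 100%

Using Ka equilibrium: x² + Ka×x - Ka×C = 0. Solving: [H⁺] = 7.8310e-03. Percent = (7.8310e-03/0.16) × 100

Percent ionization = 4.89%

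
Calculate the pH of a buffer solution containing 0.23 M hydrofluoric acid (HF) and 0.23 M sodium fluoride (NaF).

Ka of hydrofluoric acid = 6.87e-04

pKa = -log(6.87e-04) = 3.16. pH = pKa + log([A⁻]/[HA]) = 3.16 + log(0.23/0.23)

pH = 3.16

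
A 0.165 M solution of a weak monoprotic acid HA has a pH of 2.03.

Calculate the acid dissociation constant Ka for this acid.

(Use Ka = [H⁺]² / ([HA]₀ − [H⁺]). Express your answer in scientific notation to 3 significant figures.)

[H⁺] = 10^(−pH) = 10^(−2.03) = 9.333e-03 M. For HA ⇌ H⁺ + A⁻, Ka = [H⁺][A⁻]/[HA] = [H⁺]² / ([HA]₀ − [H⁺]) = (9.333e-03)² / (0.165 − 9.333e-03) = 5.60e-04.

K_a = 5.60e-04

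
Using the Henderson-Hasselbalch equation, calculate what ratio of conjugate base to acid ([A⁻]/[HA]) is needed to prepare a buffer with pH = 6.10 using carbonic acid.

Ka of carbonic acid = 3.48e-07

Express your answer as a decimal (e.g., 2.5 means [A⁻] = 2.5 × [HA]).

pKa = -log(3.48e-07) = 6.4584. pH = pKa + log([A⁻]/[HA]), so log([A⁻]/[HA]) = pH − pKa = 6.10 − 6.4584 = -0.3584. [A⁻]/[HA] = 10^(-0.3584) = 0.438

[A⁻]/[HA] = 0.438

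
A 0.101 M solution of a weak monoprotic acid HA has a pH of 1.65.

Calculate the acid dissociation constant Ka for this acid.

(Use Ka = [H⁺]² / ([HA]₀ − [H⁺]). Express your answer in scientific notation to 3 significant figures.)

[H⁺] = 10^(−pH) = 10^(−1.65) = 2.239e-02 M. For HA ⇌ H⁺ + A⁻, Ka = [H⁺][A⁻]/[HA] = [H⁺]² / ([HA]₀ − [H⁺]) = (2.239e-02)² / (0.101 − 2.239e-02) = 6.38e-03.

K_a = 6.38e-03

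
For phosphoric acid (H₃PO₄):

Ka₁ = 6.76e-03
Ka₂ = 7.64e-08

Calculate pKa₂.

pKa₂ = -log(Ka₂) = -log(7.64e-08) = 7.12.

pK_{a2} = 7.12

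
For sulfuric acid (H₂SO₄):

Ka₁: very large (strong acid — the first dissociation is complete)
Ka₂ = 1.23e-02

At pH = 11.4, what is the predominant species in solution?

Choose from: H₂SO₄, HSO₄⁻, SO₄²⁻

The first dissociation is complete, so H₂SO₄ itself is never the predominant species in water; pKa₂ = -log(1.23e-02) = 1.91. For a polyprotic acid the predominant species crosses at each pKa: below pKa_n the protonated form dominates, above it the deprotonated form does. At pH = 11.4, the predominant species is SO₄²⁻.

SO₄²⁻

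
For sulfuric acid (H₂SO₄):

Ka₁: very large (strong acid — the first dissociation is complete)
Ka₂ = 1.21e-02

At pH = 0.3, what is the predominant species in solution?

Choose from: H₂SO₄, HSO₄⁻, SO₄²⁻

The first dissociation is complete, so H₂SO₄ itself is never the predominant species in water; pKa₂ = -log(1.21e-02) = 1.92. For a polyprotic acid the predominant species crosses at each pKa: below pKa_n the protonated form dominates, above it the deprotonated form does. At pH = 0.3, the predominant species is HSO₄⁻.

HSO₄⁻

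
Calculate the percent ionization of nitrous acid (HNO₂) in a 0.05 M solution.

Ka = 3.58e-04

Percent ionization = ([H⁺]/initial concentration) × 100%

Using Ka equilibrium: x² + Ka×x - Ka×C = 0. Solving: [H⁺] = 4.0556e-03. Percent = (4.0556e-03/0.05) × 100

Percent ionization = 8.11%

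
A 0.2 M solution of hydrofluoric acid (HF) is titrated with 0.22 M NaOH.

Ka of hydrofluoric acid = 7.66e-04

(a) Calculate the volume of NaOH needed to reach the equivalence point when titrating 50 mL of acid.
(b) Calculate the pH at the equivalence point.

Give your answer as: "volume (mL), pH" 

moles acid = 0.2 × 50/1000 = 0.01 mol; V_base = moles/0.22 × 1000 = 45.5 mL. At equivalence only the conjugate base is present: [A⁻] = 0.01/0.095 = 1.0476e-01 M. Kb = Kw/Ka = 1.31e-11; [OH⁻] = √(Kb × [A⁻]) = 1.1695e-06; pOH = 5.93; pH = 14 - pOH = 8.07.

V = 45.5 mL, pH = 8.07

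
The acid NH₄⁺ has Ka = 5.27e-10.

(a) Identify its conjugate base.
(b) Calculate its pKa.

(a) The conjugate base is formed by removing one H⁺ from NH₄⁺, giving NH₃. (b) pKa = -log(Ka) = -log(5.27e-10) = 9.28.

Conjugate base: NH₃; pK_a = 9.28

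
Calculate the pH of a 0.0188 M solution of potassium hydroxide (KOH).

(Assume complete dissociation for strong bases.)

[OH⁻] = 0.0188 M for strong base. pOH = -log[OH⁻] = 1.73, pH = 14 - pOH

pH = 12.27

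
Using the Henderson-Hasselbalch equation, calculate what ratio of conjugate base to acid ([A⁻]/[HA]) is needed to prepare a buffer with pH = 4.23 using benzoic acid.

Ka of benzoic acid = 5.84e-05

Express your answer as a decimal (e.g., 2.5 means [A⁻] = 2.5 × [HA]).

pKa = -log(5.84e-05) = 4.2336. pH = pKa + log([A⁻]/[HA]), so log([A⁻]/[HA]) = pH − pKa = 4.23 − 4.2336 = -0.0036. [A⁻]/[HA] = 10^(-0.0036) = 0.992

[A⁻]/[HA] = 0.992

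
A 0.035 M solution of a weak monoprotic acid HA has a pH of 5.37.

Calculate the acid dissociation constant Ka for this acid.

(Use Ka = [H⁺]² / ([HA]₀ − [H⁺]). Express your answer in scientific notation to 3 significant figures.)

[H⁺] = 10^(−pH) = 10^(−5.37) = 4.266e-06 M. For HA ⇌ H⁺ + A⁻, Ka = [H⁺][A⁻]/[HA] = [H⁺]² / ([HA]₀ − [H⁺]) = (4.266e-06)² / (0.035 − 4.266e-06) = 5.20e-10.

K_a = 5.20e-10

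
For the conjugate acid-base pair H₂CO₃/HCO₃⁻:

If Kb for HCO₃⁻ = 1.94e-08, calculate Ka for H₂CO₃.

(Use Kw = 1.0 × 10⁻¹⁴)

For a conjugate pair Ka × Kb = Kw, so Ka = Kw/Kb = 1.0 × 10⁻¹⁴ / 1.94e-08 = 5.15e-07.

K_a = 5.15e-07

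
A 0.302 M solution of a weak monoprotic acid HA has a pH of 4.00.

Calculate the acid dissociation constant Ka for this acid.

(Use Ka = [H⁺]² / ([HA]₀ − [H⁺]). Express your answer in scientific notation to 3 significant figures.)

[H⁺] = 10^(−pH) = 10^(−4.00) = 1.000e-04 M. For HA ⇌ H⁺ + A⁻, Ka = [H⁺][A⁻]/[HA] = [H⁺]² / ([HA]₀ − [H⁺]) = (1.000e-04)² / (0.302 − 1.000e-04) = 3.31e-08.

K_a = 3.31e-08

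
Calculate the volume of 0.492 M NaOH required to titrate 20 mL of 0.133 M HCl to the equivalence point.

At equivalence: moles acid = moles base. moles HCl = 0.133 × 20/1000 = 0.00266 mol. V_base = moles / 0.492 × 1000 = 5.4 mL.

V_{base} = 5.4 mL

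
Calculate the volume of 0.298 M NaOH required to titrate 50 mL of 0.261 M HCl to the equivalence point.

At equivalence: moles acid = moles base. moles HCl = 0.261 × 50/1000 = 0.01305 mol. V_base = moles / 0.298 × 1000 = 43.8 mL.

V_{base} = 43.8 mL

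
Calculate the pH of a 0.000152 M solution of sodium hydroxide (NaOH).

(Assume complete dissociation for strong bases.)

[OH⁻] = 0.000152 M for strong base. pOH = -log[OH⁻] = 3.82, pH = 14 - pOH

pH = 10.18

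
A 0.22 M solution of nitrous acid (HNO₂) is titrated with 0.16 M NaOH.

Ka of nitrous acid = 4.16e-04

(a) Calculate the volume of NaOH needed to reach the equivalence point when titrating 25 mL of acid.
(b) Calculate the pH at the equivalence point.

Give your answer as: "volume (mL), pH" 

moles acid = 0.22 × 25/1000 = 0.0055 mol; V_base = moles/0.16 × 1000 = 34.4 mL. At equivalence only the conjugate base is present: [A⁻] = 0.0055/0.059 = 9.2632e-02 M. Kb = Kw/Ka = 2.40e-11; [OH⁻] = √(Kb × [A⁻]) = 1.4922e-06; pOH = 5.83; pH = 14 - pOH = 8.17.

V = 34.4 mL, pH = 8.17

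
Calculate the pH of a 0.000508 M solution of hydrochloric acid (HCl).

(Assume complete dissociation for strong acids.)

[H⁺] = 0.000508 M for strong acid. pH = -log[H⁺] = -log(0.000508)

pH = 3.29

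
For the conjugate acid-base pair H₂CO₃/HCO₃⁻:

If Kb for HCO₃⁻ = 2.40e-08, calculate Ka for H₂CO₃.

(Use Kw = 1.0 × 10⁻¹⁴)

For a conjugate pair Ka × Kb = Kw, so Ka = Kw/Kb = 1.0 × 10⁻¹⁴ / 2.40e-08 = 4.17e-07.

K_a = 4.17e-07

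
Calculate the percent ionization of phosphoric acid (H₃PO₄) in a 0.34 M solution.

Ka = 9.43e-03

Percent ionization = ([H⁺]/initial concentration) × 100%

Using Ka equilibrium: x² + Ka×x - Ka×C = 0. Solving: [H⁺] = 5.2104e-02. Percent = (5.2104e-02/0.34) × 100

Percent ionization = 15.3%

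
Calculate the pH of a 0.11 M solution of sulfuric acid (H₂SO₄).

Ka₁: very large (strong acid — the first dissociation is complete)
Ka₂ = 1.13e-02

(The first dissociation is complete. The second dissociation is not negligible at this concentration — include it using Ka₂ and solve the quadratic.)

First dissociation is complete: [H⁺]₀ = [HSO₄⁻]₀ = C = 0.11 M. Second dissociation HSO₄⁻ ⇌ H⁺ + SO₄²⁻: let x = [SO₄²⁻]. Ka₂ = (C + x)·x / (C − x) = 1.13e-02 → x² + (C + Ka₂)·x − Ka₂·C = 0 → x² + 0.12130·x − 1.243e-03 = 0. x = (−0.12130 + √(0.12130² + 4 × 1.243e-03)) / 2 = 9.5029e-03 M. [H⁺] = C + x = 0.11 + 9.5029e-03 = 1.1950e-01 M. pH = -log(1.1950e-01) = 0.92.

pH = 0.92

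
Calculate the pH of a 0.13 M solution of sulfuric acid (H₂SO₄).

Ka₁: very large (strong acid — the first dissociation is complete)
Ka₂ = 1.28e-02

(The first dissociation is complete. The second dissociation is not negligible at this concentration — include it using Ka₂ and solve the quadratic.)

First dissociation is complete: [H⁺]₀ = [HSO₄⁻]₀ = C = 0.13 M. Second dissociation HSO₄⁻ ⇌ H⁺ + SO₄²⁻: let x = [SO₄²⁻]. Ka₂ = (C + x)·x / (C − x) = 1.28e-02 → x² + (C + Ka₂)·x − Ka₂·C = 0 → x² + 0.14280·x − 1.664e-03 = 0. x = (−0.14280 + √(0.14280² + 4 × 1.664e-03)) / 2 = 1.0831e-02 M. [H⁺] = C + x = 0.13 + 1.0831e-02 = 1.4083e-01 M. pH = -log(1.4083e-01) = 0.85.

pH = 0.85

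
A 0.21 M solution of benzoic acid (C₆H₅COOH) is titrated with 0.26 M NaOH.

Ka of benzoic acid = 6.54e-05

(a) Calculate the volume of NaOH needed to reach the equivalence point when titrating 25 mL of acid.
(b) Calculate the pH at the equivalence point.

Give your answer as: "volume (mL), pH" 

moles acid = 0.21 × 25/1000 = 0.00525 mol; V_base = moles/0.26 × 1000 = 20.2 mL. At equivalence only the conjugate base is present: [A⁻] = 0.00525/0.045 = 1.1617e-01 M. Kb = Kw/Ka = 1.53e-10; [OH⁻] = √(Kb × [A⁻]) = 4.2146e-06; pOH = 5.38; pH = 14 - pOH = 8.62.

V = 20.2 mL, pH = 8.62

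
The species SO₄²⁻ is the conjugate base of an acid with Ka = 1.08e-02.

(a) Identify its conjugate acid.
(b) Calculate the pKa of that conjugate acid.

(a) The conjugate acid is formed by adding one H⁺ to SO₄²⁻, giving HSO₄⁻. (b) pKa = -log(Ka) = -log(1.08e-02) = 1.97.

Conjugate acid: HSO₄⁻; pK_a = 1.97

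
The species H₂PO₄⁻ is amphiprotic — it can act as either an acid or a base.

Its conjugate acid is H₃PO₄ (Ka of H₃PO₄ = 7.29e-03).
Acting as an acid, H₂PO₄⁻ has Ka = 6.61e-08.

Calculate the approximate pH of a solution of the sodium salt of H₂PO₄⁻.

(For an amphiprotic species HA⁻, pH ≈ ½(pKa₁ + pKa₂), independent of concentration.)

pKa₁ = -log(7.29e-03) = 2.14; pKa₂ = -log(6.61e-08) = 7.18. For an amphiprotic species, pH ≈ ½(pKa₁ + pKa₂) = ½(2.14 + 7.18) = 4.66.

pH = 4.66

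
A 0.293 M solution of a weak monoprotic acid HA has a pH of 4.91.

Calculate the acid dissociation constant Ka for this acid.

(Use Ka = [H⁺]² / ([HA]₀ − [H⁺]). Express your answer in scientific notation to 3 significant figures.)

[H⁺] = 10^(−pH) = 10^(−4.91) = 1.230e-05 M. For HA ⇌ H⁺ + A⁻, Ka = [H⁺][A⁻]/[HA] = [H⁺]² / ([HA]₀ − [H⁺]) = (1.230e-05)² / (0.293 − 1.230e-05) = 5.17e-10.

K_a = 5.17e-10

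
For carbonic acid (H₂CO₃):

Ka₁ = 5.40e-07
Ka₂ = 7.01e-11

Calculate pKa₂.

pKa₂ = -log(Ka₂) = -log(7.01e-11) = 10.15.

pK_{a2} = 10.15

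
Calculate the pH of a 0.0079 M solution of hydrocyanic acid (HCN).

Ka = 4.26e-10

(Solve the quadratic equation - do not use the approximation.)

x² + Ka×x - Ka×C = 0. Using quadratic formula: [H⁺] = 1.8343e-06

pH = 5.74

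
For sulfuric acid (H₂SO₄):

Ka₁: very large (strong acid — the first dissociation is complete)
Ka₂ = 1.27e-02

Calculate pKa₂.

pKa₂ = -log(Ka₂) = -log(1.27e-02) = 1.90.

pK_{a2} = 1.90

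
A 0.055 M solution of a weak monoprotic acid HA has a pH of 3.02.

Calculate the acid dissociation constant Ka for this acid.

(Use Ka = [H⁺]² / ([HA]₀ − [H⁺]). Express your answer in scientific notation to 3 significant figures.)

[H⁺] = 10^(−pH) = 10^(−3.02) = 9.550e-04 M. For HA ⇌ H⁺ + A⁻, Ka = [H⁺][A⁻]/[HA] = [H⁺]² / ([HA]₀ − [H⁺]) = (9.550e-04)² / (0.055 − 9.550e-04) = 1.69e-05.

K_a = 1.69e-05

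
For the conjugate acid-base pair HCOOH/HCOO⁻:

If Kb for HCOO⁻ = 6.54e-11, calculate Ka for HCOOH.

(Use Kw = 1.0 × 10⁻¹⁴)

For a conjugate pair Ka × Kb = Kw, so Ka = Kw/Kb = 1.0 × 10⁻¹⁴ / 6.54e-11 = 1.53e-04.

K_a = 1.53e-04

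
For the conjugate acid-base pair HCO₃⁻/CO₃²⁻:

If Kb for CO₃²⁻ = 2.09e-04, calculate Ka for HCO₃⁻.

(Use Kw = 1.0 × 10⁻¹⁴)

For a conjugate pair Ka × Kb = Kw, so Ka = Kw/Kb = 1.0 × 10⁻¹⁴ / 2.09e-04 = 4.78e-11.

K_a = 4.78e-11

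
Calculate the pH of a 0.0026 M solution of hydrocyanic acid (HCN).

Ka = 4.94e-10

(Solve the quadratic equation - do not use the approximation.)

x² + Ka×x - Ka×C = 0. Using quadratic formula: [H⁺] = 1.1331e-06

pH = 5.95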